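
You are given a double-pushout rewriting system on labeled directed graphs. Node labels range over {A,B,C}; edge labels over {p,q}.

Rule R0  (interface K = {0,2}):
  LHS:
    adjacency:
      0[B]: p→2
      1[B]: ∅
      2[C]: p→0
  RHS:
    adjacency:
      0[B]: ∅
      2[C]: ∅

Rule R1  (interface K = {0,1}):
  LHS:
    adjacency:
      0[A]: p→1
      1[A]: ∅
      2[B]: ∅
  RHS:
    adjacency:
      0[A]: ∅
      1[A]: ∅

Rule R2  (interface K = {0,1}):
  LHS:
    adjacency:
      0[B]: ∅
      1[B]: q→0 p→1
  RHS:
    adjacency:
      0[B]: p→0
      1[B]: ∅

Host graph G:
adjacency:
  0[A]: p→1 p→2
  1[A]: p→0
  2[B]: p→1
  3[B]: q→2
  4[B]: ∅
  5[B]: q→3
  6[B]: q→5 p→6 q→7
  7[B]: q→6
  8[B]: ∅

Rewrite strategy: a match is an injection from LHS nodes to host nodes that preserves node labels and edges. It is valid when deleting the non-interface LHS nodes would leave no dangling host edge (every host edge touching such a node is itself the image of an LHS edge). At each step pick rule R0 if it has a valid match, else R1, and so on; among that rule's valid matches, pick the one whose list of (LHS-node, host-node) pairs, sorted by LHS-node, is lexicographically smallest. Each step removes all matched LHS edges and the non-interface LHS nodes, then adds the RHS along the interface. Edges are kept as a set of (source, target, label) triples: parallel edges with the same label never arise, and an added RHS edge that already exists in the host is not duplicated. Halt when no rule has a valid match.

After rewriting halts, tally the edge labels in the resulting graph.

[0] host  ⇒  9 nodes, 10 edges  {0-p->1 0-p->2 1-p->0 2-p->1 3-q->2 5-q->3 6-q->5 6-p->6 6-q->7 7-q->6}
[1] R1 @ {0↦0, 1↦1, 2↦4}  ⇒  8 nodes, 9 edges  {0-p->2 1-p->0 2-p->1 3-q->2 5-q->3 6-q->5 6-p->6 6-q->7 7-q->6}
[2] R1 @ {0↦1, 1↦0, 2↦8}  ⇒  7 nodes, 8 edges  {0-p->2 2-p->1 3-q->2 5-q->3 6-q->5 6-p->6 6-q->7 7-q->6}
[3] R2 @ {0↦5, 1↦6}  ⇒  7 nodes, 7 edges  {0-p->2 2-p->1 3-q->2 5-q->3 5-p->5 6-q->7 7-q->6}
[4] R2 @ {0↦3, 1↦5}  ⇒  7 nodes, 6 edges  {0-p->2 2-p->1 3-q->2 3-p->3 6-q->7 7-q->6}
[5] R2 @ {0↦2, 1↦3}  ⇒  7 nodes, 5 edges  {0-p->2 2-p->1 2-p->2 6-q->7 7-q->6}
halt: no rule applies after step 5
NF edges: [(0, 2, 'p'), (2, 1, 'p'), (2, 2, 'p'), (6, 7, 'q'), (7, 6, 'q')]

Answer: p:3 q:2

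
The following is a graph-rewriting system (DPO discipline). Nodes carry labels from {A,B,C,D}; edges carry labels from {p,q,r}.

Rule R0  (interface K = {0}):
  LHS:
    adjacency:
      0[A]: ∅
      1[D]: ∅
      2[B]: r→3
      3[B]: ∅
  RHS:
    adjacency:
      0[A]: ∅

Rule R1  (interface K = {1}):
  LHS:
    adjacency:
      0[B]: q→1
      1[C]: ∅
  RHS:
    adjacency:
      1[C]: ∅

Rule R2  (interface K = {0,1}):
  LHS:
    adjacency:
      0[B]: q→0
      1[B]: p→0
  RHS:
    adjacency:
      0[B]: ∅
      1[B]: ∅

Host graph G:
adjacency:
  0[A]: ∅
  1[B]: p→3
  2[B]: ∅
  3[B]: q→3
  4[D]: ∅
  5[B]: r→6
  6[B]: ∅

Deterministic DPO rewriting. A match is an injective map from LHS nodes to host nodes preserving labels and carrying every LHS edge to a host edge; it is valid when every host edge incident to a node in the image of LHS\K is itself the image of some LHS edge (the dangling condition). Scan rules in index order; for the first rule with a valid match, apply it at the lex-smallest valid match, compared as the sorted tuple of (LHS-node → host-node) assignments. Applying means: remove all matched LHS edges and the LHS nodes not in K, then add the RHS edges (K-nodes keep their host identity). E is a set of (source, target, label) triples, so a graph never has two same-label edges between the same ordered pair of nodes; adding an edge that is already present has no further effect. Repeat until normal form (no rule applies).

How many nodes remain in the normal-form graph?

Answer: 4

Derivation:
start.  V:7 E:3  edges: 1-p->3 3-q->3 5-r->6
1. fire R0 via {0↦0, 1↦4, 2↦5, 3↦6}  →  V:4 E:2  edges: 1-p->3 3-q->3
2. fire R2 via {0↦3, 1↦1}  →  V:4 E:0  edges: ∅
final graph: no rule applies after step 2
NF nodes: {0:A, 1:B, 2:B, 3:B}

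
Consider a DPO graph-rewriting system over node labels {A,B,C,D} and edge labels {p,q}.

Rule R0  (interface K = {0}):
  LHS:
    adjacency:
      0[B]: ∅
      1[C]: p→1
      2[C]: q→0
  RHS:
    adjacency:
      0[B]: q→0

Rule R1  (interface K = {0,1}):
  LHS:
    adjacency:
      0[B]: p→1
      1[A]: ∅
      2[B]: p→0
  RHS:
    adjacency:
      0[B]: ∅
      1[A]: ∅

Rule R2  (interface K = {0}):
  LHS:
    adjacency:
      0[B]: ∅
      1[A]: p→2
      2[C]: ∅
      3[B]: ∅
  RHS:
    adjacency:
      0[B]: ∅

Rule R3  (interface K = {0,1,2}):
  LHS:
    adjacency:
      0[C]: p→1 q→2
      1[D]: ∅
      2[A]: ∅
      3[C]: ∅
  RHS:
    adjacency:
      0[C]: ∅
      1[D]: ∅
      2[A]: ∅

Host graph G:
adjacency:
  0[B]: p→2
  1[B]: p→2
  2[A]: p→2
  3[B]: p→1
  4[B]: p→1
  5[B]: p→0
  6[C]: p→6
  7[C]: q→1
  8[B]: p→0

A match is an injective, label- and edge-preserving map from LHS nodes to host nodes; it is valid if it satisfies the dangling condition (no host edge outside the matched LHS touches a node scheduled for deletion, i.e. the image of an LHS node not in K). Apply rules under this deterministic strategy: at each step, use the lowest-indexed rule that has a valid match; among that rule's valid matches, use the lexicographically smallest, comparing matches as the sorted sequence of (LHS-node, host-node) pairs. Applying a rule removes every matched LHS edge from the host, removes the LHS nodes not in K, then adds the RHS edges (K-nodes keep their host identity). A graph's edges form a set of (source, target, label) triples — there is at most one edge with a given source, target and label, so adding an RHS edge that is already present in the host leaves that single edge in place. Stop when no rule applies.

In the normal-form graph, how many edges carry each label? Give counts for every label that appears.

initial: |V|=9 |E|=9  E = 0-p->2 1-p->2 2-p->2 3-p->1 4-p->1 5-p->0 6-p->6 7-q->1 8-p->0
step 1: apply R0 at {0↦1, 1↦6, 2↦7}  → |V|=7 |E|=8  E = 0-p->2 1-q->1 1-p->2 2-p->2 3-p->1 4-p->1 5-p->0 8-p->0
step 2: apply R1 at {0↦0, 1↦2, 2↦5}  → |V|=6 |E|=6  E = 1-q->1 1-p->2 2-p->2 3-p->1 4-p->1 8-p->0
step 3: apply R1 at {0↦1, 1↦2, 2↦3}  → |V|=5 |E|=4  E = 1-q->1 2-p->2 4-p->1 8-p->0
final graph: no rule applies after step 3
NF edges: [(1, 1, 'q'), (2, 2, 'p'), (4, 1, 'p'), (8, 0, 'p')]

Answer: p:3 q:1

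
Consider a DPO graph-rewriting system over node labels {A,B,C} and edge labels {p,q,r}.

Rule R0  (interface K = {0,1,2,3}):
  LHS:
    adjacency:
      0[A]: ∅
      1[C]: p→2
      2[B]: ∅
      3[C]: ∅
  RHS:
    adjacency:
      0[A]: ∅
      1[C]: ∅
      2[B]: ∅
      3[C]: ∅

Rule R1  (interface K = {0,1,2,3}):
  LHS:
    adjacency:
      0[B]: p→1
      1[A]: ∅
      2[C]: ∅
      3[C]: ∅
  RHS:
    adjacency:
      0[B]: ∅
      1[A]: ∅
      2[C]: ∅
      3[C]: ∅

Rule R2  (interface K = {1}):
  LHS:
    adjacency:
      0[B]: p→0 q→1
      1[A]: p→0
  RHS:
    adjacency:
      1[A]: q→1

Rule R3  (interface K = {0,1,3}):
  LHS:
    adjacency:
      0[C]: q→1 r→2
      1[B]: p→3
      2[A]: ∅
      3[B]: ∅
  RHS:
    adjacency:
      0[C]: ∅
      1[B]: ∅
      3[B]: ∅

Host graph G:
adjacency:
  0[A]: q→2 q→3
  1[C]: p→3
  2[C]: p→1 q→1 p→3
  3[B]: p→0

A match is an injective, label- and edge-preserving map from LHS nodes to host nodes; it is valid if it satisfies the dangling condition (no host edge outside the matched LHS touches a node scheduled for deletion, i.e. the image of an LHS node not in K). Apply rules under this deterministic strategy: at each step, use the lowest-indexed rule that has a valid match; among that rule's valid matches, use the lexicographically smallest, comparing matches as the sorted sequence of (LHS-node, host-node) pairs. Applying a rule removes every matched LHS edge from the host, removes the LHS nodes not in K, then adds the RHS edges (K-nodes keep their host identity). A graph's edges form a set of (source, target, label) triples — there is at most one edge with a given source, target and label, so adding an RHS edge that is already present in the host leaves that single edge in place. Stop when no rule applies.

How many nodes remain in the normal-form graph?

initial: |V|=4 |E|=7  E = 0-q->2 0-q->3 1-p->3 2-p->1 2-q->1 2-p->3 3-p->0
step 1: apply R0 at {0↦0, 1↦1, 2↦3, 3↦2}  → |V|=4 |E|=6  E = 0-q->2 0-q->3 2-p->1 2-q->1 2-p->3 3-p->0
step 2: apply R0 at {0↦0, 1↦2, 2↦3, 3↦1}  → |V|=4 |E|=5  E = 0-q->2 0-q->3 2-p->1 2-q->1 3-p->0
step 3: apply R1 at {0↦3, 1↦0, 2↦1, 3↦2}  → |V|=4 |E|=4  E = 0-q->2 0-q->3 2-p->1 2-q->1
normal form: no rule applies after step 3
NF nodes: {0:A, 1:C, 2:C, 3:B}

Answer: 4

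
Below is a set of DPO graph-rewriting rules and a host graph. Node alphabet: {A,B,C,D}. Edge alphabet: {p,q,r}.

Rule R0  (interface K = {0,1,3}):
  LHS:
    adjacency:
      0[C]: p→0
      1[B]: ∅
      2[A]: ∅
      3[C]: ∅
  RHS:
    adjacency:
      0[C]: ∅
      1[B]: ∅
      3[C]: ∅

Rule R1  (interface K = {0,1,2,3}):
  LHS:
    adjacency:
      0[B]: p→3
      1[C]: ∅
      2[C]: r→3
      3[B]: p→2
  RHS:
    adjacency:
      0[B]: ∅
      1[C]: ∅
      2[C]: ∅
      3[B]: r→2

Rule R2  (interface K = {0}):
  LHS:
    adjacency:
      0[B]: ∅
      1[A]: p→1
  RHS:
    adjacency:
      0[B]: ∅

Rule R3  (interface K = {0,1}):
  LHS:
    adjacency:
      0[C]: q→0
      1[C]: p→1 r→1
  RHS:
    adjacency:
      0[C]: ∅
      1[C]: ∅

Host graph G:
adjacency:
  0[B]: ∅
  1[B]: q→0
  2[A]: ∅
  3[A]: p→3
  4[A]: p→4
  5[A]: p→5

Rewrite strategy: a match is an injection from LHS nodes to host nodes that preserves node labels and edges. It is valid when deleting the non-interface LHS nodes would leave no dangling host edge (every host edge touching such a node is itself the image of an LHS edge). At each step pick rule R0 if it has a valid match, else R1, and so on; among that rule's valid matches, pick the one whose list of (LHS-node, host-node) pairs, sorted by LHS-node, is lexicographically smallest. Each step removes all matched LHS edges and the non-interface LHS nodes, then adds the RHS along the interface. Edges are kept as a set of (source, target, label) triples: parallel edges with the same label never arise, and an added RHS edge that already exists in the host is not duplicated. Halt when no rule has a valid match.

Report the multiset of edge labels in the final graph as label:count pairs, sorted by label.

initial: |V|=6 |E|=4  E = 1-q->0 3-p->3 4-p->4 5-p->5
step 1: apply R2 at {0↦0, 1↦3}  → |V|=5 |E|=3  E = 1-q->0 4-p->4 5-p->5
step 2: apply R2 at {0↦0, 1↦4}  → |V|=4 |E|=2  E = 1-q->0 5-p->5
step 3: apply R2 at {0↦0, 1↦5}  → |V|=3 |E|=1  E = 1-q->0
final graph: no rule applies after step 3
NF edges: [(1, 0, 'q')]

Answer: q:1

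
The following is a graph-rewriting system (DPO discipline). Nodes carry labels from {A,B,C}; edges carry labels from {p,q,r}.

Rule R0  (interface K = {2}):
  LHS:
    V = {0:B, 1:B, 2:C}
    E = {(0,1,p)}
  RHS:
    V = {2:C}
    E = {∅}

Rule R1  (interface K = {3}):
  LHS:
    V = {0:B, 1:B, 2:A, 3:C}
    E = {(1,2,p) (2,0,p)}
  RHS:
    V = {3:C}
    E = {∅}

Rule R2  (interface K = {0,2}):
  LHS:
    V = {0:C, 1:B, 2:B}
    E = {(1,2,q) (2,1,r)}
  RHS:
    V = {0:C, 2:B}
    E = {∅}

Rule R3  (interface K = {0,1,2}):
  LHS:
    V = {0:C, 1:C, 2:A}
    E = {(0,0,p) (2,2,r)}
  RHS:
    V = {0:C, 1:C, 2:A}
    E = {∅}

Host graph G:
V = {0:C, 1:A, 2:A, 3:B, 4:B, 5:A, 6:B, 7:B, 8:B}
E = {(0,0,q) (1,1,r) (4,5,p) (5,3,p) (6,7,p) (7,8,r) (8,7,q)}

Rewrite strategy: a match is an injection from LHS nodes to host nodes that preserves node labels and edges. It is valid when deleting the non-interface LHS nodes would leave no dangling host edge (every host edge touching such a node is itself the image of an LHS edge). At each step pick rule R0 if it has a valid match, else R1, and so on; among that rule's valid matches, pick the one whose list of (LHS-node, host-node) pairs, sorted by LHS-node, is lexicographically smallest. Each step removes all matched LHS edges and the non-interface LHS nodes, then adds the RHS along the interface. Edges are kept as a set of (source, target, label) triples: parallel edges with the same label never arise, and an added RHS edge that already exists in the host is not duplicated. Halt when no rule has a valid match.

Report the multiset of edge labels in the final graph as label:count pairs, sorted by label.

Answer: q:1 r:1

Derivation:
start.  V:9 E:7  edges: 0-q->0 1-r->1 4-p->5 5-p->3 6-p->7 7-r->8 8-q->7
1. fire R1 via {0↦3, 1↦4, 2↦5, 3↦0}  →  V:6 E:5  edges: 0-q->0 1-r->1 6-p->7 7-r->8 8-q->7
2. fire R2 via {0↦0, 1↦8, 2↦7}  →  V:5 E:3  edges: 0-q->0 1-r->1 6-p->7
3. fire R0 via {0↦6, 1↦7, 2↦0}  →  V:3 E:2  edges: 0-q->0 1-r->1
normal form: no rule applies after step 3
NF edges: [(0, 0, 'q'), (1, 1, 'r')]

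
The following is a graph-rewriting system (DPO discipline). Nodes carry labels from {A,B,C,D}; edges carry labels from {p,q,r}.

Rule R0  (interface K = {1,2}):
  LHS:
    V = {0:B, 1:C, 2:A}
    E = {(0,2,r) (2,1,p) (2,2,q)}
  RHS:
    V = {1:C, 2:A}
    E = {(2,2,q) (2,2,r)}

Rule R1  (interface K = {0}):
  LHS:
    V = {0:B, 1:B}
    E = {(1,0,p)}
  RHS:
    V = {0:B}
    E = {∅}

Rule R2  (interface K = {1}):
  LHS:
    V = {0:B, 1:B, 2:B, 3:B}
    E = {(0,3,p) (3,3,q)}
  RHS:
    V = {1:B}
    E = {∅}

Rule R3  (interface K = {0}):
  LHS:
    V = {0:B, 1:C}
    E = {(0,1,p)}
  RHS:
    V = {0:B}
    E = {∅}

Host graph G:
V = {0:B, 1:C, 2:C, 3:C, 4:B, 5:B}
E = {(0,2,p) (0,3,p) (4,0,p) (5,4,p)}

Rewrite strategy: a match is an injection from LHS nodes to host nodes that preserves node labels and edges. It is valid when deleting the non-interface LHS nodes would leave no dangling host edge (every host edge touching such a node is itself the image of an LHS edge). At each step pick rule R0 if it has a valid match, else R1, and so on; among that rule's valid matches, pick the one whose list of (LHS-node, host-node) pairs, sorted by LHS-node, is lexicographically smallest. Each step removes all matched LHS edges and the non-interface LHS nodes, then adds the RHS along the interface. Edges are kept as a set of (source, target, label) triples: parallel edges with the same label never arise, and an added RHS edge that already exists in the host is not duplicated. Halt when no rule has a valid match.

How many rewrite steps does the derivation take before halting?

Answer: 4

Rewrite trace:
initial: |V|=6 |E|=4  E = 0-p->2 0-p->3 4-p->0 5-p->4
step 1: apply R1 at {0↦4, 1↦5}  → |V|=5 |E|=3  E = 0-p->2 0-p->3 4-p->0
step 2: apply R1 at {0↦0, 1↦4}  → |V|=4 |E|=2  E = 0-p->2 0-p->3
step 3: apply R3 at {0↦0, 1↦2}  → |V|=3 |E|=1  E = 0-p->3
step 4: apply R3 at {0↦0, 1↦3}  → |V|=2 |E|=0  E = ∅
final graph: no rule applies after step 4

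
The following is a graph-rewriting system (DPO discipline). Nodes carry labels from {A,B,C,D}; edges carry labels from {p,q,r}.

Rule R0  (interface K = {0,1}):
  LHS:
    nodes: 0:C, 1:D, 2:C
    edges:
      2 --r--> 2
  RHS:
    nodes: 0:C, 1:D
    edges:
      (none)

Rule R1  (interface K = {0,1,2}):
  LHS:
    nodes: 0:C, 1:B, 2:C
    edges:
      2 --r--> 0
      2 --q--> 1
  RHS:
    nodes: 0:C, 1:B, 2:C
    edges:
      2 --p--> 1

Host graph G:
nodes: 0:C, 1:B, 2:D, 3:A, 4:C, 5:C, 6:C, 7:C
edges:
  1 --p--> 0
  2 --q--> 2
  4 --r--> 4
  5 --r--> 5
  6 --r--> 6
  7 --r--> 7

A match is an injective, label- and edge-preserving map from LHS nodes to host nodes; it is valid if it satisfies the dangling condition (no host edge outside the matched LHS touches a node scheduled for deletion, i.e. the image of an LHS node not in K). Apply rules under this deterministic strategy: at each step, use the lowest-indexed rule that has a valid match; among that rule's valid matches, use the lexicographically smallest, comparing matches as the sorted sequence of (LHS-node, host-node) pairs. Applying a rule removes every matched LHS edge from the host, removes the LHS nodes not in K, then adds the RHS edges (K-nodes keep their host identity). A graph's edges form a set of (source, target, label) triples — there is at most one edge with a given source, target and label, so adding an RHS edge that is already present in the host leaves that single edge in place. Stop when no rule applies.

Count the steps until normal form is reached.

Answer: 4

Steps:
[0] host  ⇒  8 nodes, 6 edges  {1-p->0 2-q->2 4-r->4 5-r->5 6-r->6 7-r->7}
[1] R0 @ {0↦0, 1↦2, 2↦4}  ⇒  7 nodes, 5 edges  {1-p->0 2-q->2 5-r->5 6-r->6 7-r->7}
[2] R0 @ {0↦0, 1↦2, 2↦5}  ⇒  6 nodes, 4 edges  {1-p->0 2-q->2 6-r->6 7-r->7}
[3] R0 @ {0↦0, 1↦2, 2↦6}  ⇒  5 nodes, 3 edges  {1-p->0 2-q->2 7-r->7}
[4] R0 @ {0↦0, 1↦2, 2↦7}  ⇒  4 nodes, 2 edges  {1-p->0 2-q->2}
halt: no rule applies after step 4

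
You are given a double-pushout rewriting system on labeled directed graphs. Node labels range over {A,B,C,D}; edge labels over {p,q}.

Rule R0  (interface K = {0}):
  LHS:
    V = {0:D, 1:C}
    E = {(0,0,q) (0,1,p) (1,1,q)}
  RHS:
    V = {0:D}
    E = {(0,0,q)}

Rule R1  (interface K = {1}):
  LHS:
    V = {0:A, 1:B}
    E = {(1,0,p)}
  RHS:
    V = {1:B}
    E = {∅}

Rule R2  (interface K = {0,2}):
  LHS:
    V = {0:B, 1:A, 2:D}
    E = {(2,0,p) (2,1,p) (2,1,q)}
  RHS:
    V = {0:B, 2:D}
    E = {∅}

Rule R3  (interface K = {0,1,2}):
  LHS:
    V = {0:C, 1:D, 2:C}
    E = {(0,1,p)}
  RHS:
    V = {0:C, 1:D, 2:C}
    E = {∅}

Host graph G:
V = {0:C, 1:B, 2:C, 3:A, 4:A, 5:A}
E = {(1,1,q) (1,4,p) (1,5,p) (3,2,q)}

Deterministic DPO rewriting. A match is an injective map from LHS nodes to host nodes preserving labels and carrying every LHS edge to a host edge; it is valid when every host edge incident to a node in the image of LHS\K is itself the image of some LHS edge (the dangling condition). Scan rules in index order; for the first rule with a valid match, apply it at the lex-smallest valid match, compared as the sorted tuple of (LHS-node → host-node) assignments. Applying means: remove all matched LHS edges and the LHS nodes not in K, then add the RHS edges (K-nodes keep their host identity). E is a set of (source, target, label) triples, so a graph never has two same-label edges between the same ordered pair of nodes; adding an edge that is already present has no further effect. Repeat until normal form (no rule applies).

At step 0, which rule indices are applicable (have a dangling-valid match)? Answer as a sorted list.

Answer: [R1]

Steps:
R0: no valid match — LHS pattern not found
R1: 2 valid matches — {0↦4, 1↦1}, {0↦5, 1↦1}
R2: no valid match — LHS pattern not found
R3: no valid match — LHS pattern not found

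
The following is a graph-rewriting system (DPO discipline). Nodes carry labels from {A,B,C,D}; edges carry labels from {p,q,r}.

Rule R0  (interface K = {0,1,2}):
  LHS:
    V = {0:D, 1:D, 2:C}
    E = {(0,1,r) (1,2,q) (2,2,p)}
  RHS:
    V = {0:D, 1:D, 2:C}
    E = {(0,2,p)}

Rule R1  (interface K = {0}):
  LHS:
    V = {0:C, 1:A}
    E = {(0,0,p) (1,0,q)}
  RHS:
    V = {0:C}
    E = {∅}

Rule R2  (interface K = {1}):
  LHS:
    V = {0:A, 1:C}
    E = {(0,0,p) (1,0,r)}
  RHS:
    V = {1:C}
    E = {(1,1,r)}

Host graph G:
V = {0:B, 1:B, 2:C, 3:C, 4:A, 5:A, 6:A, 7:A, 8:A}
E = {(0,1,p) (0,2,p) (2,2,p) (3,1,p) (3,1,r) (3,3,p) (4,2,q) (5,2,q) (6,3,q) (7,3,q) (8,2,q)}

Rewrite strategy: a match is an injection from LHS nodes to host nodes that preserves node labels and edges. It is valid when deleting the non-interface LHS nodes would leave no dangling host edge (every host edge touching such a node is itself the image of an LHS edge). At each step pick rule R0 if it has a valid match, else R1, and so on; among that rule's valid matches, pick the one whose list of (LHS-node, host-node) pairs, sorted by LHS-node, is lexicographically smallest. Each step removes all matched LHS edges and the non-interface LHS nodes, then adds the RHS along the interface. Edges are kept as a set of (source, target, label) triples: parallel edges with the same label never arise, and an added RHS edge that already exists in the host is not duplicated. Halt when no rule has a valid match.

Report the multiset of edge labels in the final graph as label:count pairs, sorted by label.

Answer: p:3 q:3 r:1

Steps:
[0] host  ⇒  9 nodes, 11 edges  {0-p->1 0-p->2 2-p->2 3-p->1 3-r->1 3-p->3 4-q->2 5-q->2 6-q->3 7-q->3 8-q->2}
[1] R1 @ {0↦2, 1↦4}  ⇒  8 nodes, 9 edges  {0-p->1 0-p->2 3-p->1 3-r->1 3-p->3 5-q->2 6-q->3 7-q->3 8-q->2}
[2] R1 @ {0↦3, 1↦6}  ⇒  7 nodes, 7 edges  {0-p->1 0-p->2 3-p->1 3-r->1 5-q->2 7-q->3 8-q->2}
normal form: no rule applies after step 2
NF edges: [(0, 1, 'p'), (0, 2, 'p'), (3, 1, 'p'), (3, 1, 'r'), (5, 2, 'q'), (7, 3, 'q'), (8, 2, 'q')]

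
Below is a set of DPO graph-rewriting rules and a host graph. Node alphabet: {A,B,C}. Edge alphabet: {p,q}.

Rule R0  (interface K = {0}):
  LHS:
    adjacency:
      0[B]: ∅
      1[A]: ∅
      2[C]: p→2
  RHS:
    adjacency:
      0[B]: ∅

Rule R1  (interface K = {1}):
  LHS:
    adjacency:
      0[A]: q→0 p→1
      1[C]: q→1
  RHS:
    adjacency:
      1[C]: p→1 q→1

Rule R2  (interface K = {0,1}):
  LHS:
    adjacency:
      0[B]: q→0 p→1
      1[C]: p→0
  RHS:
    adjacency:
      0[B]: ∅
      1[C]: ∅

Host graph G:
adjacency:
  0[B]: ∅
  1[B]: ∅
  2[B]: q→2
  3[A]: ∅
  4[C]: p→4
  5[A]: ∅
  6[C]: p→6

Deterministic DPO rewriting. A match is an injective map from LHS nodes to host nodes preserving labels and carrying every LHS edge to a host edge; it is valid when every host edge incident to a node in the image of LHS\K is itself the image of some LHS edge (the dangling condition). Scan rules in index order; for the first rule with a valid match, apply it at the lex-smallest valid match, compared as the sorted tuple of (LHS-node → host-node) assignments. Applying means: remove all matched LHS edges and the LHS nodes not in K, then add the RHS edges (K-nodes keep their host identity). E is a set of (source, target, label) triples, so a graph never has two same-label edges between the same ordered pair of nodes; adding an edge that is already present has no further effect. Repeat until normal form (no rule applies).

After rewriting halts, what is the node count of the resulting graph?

[0] host  ⇒  7 nodes, 3 edges  {2-q->2 4-p->4 6-p->6}
[1] R0 @ {0↦0, 1↦3, 2↦4}  ⇒  5 nodes, 2 edges  {2-q->2 6-p->6}
[2] R0 @ {0↦0, 1↦5, 2↦6}  ⇒  3 nodes, 1 edges  {2-q->2}
normal form: no rule applies after step 2
NF nodes: {0:B, 1:B, 2:B}

Answer: 3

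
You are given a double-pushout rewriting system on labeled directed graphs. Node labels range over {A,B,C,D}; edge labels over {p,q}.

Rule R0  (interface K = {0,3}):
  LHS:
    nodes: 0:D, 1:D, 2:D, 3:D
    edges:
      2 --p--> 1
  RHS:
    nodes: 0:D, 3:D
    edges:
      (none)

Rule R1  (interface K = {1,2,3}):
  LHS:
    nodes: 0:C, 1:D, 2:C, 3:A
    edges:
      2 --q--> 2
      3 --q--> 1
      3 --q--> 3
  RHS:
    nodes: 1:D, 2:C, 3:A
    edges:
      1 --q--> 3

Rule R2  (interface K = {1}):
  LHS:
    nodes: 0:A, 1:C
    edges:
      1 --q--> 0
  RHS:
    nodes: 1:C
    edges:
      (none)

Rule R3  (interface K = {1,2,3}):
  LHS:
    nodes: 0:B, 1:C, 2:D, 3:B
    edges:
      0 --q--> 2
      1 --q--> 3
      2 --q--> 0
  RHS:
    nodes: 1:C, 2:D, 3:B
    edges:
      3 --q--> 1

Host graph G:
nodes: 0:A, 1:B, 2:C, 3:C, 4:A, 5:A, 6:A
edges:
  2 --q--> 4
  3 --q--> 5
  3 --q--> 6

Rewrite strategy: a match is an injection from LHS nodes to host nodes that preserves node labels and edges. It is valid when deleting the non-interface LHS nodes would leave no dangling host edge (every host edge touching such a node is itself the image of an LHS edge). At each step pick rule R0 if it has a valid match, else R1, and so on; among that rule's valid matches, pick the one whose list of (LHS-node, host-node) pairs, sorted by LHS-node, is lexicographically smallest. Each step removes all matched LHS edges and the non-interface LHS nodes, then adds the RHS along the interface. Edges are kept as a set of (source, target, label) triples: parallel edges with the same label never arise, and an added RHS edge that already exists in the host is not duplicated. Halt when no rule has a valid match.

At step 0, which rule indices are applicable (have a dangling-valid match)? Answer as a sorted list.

R0: no valid match — LHS pattern not found
R1: no valid match — LHS pattern not found
R2: 3 valid matches — {0↦4, 1↦2}, {0↦5, 1↦3}, {0↦6, 1↦3}
R3: no valid match — LHS pattern not found

Answer: [R2]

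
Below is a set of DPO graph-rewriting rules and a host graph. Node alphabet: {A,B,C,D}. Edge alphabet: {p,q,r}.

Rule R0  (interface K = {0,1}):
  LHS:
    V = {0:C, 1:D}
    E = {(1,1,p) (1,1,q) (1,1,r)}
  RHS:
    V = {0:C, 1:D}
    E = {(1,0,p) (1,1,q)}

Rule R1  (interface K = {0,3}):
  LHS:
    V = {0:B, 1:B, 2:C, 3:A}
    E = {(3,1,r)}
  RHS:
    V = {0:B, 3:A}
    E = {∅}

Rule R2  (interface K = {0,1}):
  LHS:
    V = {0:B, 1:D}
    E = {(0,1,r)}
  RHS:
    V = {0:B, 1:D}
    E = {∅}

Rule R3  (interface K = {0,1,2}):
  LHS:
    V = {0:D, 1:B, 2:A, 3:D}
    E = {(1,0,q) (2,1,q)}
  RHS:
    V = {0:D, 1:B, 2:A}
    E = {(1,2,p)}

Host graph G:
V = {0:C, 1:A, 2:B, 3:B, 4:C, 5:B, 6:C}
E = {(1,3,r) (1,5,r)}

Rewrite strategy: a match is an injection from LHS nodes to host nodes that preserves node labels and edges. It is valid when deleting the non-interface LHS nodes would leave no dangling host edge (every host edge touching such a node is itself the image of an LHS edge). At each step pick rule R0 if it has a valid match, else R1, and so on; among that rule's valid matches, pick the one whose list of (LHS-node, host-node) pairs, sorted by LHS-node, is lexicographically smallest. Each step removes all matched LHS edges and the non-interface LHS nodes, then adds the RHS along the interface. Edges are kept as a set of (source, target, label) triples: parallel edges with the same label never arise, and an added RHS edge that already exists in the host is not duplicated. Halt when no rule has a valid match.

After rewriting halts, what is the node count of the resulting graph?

Answer: 3

Steps:
start.  V:7 E:2  edges: 1-r->3 1-r->5
1. fire R1 via {0↦2, 1↦3, 2↦0, 3↦1}  →  V:5 E:1  edges: 1-r->5
2. fire R1 via {0↦2, 1↦5, 2↦4, 3↦1}  →  V:3 E:0  edges: ∅
halt: no rule applies after step 2
NF nodes: {1:A, 2:B, 6:C}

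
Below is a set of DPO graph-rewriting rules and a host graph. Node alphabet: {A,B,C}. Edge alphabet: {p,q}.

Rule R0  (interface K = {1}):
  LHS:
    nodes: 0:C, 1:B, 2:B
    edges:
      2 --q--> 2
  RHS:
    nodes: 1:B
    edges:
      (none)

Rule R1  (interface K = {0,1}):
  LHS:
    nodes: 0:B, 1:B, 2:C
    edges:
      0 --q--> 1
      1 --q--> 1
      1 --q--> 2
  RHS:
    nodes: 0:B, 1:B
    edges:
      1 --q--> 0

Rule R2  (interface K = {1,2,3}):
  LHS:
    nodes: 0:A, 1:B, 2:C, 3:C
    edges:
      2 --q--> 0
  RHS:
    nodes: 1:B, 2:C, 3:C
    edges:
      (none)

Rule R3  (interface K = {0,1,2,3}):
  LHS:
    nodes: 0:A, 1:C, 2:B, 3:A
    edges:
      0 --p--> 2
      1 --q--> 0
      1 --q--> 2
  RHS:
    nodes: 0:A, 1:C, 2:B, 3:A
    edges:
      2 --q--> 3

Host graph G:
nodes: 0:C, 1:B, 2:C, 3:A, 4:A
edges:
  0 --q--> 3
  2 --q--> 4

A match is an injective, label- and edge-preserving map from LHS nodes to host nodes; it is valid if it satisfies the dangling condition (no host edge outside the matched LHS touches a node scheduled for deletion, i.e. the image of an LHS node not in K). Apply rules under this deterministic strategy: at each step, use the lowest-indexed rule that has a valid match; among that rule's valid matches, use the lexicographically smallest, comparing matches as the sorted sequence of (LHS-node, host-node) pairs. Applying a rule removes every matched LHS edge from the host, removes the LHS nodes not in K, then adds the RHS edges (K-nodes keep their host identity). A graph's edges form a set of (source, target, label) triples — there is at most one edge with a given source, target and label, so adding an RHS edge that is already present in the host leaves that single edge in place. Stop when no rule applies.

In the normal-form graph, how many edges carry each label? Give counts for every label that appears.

start.  V:5 E:2  edges: 0-q->3 2-q->4
1. fire R2 via {0↦3, 1↦1, 2↦0, 3↦2}  →  V:4 E:1  edges: 2-q->4
2. fire R2 via {0↦4, 1↦1, 2↦2, 3↦0}  →  V:3 E:0  edges: ∅
final graph: no rule applies after step 2
NF edges: []

Answer: (no edges)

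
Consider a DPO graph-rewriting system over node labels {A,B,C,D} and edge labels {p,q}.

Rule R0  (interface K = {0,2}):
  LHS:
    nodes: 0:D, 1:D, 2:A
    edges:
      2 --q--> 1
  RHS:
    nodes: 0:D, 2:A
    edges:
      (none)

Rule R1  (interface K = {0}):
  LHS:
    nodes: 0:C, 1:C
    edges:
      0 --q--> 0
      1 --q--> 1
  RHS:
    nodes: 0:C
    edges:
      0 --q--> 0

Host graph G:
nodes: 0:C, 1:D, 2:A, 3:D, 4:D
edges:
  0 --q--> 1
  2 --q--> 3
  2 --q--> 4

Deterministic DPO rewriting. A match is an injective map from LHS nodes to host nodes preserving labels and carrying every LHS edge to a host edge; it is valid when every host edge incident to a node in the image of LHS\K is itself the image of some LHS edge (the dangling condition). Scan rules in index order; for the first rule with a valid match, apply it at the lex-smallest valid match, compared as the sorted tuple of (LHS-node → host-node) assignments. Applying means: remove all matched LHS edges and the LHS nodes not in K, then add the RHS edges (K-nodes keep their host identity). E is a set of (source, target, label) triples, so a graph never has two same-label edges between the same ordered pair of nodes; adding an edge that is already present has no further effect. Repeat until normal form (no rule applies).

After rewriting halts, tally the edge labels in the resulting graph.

Answer: q:1

Derivation:
initial: |V|=5 |E|=3  E = 0-q->1 2-q->3 2-q->4
step 1: apply R0 at {0↦1, 1↦3, 2↦2}  → |V|=4 |E|=2  E = 0-q->1 2-q->4
step 2: apply R0 at {0↦1, 1↦4, 2↦2}  → |V|=3 |E|=1  E = 0-q->1
halt: no rule applies after step 2
NF edges: [(0, 1, 'q')]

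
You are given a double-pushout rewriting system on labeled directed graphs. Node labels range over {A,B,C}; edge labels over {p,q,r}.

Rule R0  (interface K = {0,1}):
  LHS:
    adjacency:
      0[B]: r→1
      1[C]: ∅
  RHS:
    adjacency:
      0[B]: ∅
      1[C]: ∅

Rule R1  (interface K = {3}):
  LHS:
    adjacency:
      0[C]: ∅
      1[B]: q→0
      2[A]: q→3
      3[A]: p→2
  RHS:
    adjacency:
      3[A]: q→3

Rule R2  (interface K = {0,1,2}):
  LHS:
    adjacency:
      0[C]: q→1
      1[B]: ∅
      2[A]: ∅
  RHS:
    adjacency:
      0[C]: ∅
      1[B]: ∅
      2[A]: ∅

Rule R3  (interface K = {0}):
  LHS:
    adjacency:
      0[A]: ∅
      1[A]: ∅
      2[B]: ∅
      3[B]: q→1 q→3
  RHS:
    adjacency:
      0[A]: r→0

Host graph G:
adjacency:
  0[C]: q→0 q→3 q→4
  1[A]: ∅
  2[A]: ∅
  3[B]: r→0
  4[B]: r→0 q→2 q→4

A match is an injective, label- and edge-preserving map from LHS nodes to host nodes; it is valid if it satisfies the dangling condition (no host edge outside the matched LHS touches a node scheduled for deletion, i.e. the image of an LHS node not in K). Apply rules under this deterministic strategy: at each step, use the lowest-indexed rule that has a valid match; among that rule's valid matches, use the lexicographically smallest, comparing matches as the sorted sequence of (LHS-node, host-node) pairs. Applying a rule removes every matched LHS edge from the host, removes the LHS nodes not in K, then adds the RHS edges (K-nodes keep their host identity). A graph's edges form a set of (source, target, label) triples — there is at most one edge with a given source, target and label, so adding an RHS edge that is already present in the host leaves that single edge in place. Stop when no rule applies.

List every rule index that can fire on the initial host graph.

Answer: [R0,R2]

Rewrite trace:
R0: 2 valid matches — {0↦3, 1↦0}, {0↦4, 1↦0}
R1: no valid match — LHS pattern not found
R2: 4 valid matches — {0↦0, 1↦3, 2↦1}, {0↦0, 1↦3, 2↦2}, {0↦0, 1↦4, 2↦1} (+1 more)
R3: no valid match — 1 raw match, all fail dangling condition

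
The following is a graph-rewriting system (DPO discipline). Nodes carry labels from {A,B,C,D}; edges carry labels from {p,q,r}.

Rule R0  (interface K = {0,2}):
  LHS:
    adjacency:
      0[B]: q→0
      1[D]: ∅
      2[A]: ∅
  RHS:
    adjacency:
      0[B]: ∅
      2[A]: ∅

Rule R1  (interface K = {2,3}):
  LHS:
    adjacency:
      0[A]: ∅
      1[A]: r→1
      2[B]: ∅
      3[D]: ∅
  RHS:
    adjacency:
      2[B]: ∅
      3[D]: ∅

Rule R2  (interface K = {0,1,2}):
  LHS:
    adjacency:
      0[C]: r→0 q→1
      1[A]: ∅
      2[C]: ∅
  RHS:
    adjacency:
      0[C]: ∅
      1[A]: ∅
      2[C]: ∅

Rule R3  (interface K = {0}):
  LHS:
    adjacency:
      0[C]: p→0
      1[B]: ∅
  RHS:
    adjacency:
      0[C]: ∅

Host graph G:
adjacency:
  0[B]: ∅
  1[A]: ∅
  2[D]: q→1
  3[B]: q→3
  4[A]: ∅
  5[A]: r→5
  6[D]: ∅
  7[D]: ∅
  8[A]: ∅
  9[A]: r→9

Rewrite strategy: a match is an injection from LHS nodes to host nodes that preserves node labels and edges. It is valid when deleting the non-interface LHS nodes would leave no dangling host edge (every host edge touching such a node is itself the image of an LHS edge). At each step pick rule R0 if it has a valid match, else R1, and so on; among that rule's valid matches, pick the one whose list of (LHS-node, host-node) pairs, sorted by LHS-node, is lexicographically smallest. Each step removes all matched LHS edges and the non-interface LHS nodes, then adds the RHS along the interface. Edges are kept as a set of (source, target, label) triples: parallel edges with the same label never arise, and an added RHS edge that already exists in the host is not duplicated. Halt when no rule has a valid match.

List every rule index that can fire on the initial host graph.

R0: 10 valid matches — {0↦3, 1↦6, 2↦1}, {0↦3, 1↦6, 2↦4}, {0↦3, 1↦6, 2↦5} (+7 more)
R1: 24 valid matches — {0↦4, 1↦5, 2↦0, 3↦2}, {0↦4, 1↦5, 2↦0, 3↦6}, {0↦4, 1↦5, 2↦0, 3↦7} (+21 more)
R2: no valid match — LHS pattern not found
R3: no valid match — LHS pattern not found

Answer: [R0,R1]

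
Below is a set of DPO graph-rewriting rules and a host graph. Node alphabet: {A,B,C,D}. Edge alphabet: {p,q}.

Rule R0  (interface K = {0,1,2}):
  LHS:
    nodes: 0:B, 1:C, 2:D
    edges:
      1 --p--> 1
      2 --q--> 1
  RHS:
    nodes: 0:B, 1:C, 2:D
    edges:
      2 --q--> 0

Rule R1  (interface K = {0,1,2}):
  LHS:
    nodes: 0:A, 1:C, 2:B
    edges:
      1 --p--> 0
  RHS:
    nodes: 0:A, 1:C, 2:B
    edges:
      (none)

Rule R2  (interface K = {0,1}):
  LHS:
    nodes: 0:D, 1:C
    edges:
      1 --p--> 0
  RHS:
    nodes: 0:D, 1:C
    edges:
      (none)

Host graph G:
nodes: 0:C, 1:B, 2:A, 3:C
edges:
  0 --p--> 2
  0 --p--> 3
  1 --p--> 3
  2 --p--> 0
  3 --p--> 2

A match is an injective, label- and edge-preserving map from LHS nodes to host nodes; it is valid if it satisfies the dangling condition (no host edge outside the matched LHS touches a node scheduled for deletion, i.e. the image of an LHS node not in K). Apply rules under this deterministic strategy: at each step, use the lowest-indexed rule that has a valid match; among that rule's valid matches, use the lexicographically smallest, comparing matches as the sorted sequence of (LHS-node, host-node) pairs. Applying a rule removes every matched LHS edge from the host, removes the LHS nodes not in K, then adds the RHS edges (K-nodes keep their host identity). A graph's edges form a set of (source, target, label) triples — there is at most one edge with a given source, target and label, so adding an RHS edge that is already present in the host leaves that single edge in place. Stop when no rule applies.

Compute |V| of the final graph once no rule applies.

Answer: 4

Rewrite trace:
start.  V:4 E:5  edges: 0-p->2 0-p->3 1-p->3 2-p->0 3-p->2
1. fire R1 via {0↦2, 1↦0, 2↦1}  →  V:4 E:4  edges: 0-p->3 1-p->3 2-p->0 3-p->2
2. fire R1 via {0↦2, 1↦3, 2↦1}  →  V:4 E:3  edges: 0-p->3 1-p->3 2-p->0
final graph: no rule applies after step 2
NF nodes: {0:C, 1:B, 2:A, 3:C}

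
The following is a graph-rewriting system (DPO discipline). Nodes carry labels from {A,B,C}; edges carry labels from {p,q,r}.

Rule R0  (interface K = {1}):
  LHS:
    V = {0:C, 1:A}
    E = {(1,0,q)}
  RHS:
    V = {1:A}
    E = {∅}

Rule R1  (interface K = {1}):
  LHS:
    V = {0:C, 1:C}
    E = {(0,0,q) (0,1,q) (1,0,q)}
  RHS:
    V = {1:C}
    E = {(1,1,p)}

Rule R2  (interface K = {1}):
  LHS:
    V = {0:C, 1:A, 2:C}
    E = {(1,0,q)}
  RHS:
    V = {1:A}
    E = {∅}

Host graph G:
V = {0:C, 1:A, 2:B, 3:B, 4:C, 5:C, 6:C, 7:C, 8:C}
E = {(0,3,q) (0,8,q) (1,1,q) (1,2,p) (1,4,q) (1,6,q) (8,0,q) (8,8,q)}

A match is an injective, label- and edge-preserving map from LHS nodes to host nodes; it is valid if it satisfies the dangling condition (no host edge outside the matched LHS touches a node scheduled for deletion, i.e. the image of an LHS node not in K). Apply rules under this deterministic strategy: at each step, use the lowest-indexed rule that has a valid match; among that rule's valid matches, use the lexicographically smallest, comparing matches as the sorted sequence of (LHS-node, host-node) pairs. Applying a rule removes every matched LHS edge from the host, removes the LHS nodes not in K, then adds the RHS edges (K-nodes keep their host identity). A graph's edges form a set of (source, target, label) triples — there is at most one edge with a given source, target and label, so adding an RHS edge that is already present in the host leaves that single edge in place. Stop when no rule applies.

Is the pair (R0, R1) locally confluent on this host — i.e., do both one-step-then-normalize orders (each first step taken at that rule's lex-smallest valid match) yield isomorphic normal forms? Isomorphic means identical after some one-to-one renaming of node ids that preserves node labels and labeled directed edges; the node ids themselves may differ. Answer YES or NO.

Answer: YES

Rewrite trace:
branch R0-first: apply at {0↦4, 1↦1} → |E|=7, then 2 more step(s) → NF |V|=6 |E|=4 V={0:C, 1:A, 2:B, 3:B, 5:C, 7:C} E=0-p->0 0-q->3 1-q->1 1-p->2
branch R1-first: apply at {0↦8, 1↦0} → |E|=6, then 2 more step(s) → NF |V|=6 |E|=4 V={0:C, 1:A, 2:B, 3:B, 5:C, 7:C} E=0-p->0 0-q->3 1-q->1 1-p->2
graphs isomorphic (equal up to label-preserving node renaming)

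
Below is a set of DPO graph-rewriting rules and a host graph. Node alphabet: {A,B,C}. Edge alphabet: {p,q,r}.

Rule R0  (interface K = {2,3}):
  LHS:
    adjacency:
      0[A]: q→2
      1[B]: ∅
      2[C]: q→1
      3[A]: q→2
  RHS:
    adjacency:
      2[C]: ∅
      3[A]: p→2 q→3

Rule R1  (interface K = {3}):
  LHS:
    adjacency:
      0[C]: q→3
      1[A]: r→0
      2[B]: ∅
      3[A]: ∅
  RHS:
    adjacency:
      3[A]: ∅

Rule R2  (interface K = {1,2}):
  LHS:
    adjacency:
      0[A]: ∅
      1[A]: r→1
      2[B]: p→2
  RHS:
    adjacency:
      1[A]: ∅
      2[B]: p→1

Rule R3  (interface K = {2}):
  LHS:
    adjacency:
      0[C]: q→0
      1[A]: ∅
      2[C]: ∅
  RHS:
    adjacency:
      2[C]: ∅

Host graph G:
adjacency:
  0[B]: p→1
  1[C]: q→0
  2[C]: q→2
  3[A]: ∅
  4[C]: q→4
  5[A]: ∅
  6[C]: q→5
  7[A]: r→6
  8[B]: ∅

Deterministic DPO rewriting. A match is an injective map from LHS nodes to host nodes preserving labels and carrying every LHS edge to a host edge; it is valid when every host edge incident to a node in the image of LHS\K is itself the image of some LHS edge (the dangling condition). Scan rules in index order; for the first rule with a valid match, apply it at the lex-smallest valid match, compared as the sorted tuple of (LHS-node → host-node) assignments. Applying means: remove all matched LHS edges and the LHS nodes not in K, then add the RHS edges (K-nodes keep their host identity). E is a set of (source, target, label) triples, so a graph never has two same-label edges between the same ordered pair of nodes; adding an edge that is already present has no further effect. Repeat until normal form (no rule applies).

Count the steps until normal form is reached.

start.  V:9 E:6  edges: 0-p->1 1-q->0 2-q->2 4-q->4 6-q->5 7-r->6
1. fire R1 via {0↦6, 1↦7, 2↦8, 3↦5}  →  V:6 E:4  edges: 0-p->1 1-q->0 2-q->2 4-q->4
2. fire R3 via {0↦2, 1↦3, 2↦1}  →  V:4 E:3  edges: 0-p->1 1-q->0 4-q->4
3. fire R3 via {0↦4, 1↦5, 2↦1}  →  V:2 E:2  edges: 0-p->1 1-q->0
normal form: no rule applies after step 3

Answer: 3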